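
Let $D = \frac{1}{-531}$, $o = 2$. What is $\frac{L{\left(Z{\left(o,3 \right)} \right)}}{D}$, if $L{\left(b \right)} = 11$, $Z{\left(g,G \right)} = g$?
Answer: $-5841$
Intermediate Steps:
$D = - \frac{1}{531} \approx -0.0018832$
$\frac{L{\left(Z{\left(o,3 \right)} \right)}}{D} = \frac{11}{- \frac{1}{531}} = 11 \left(-531\right) = -5841$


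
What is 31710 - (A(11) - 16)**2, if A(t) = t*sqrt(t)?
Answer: 30123 + 352*sqrt(11) ≈ 31290.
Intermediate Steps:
A(t) = t**(3/2)
31710 - (A(11) - 16)**2 = 31710 - (11**(3/2) - 16)**2 = 31710 - (11*sqrt(11) - 16)**2 = 31710 - (-16 + 11*sqrt(11))**2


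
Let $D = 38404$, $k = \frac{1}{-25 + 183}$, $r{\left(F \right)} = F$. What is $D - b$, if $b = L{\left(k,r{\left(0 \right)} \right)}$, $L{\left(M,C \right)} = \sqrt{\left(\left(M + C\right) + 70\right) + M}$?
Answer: $38404 - \frac{\sqrt{436949}}{79} \approx 38396.0$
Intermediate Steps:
$k = \frac{1}{158} \approx 0.0063291$
$L{\left(M,C \right)} = \sqrt{70 + C + 2 M}$ ($L{\left(M,C \right)} = \sqrt{\left(\left(C + M\right) + 70\right) + M} = \sqrt{\left(70 + C + M\right) + M} = \sqrt{70 + C + 2 M}$)
$b = \frac{\sqrt{436949}}{79}$ ($b = \sqrt{70 + 0 + 2 \cdot \frac{1}{158}} = \sqrt{70 + 0 + \frac{1}{79}} = \sqrt{\frac{5531}{79}} = \frac{\sqrt{436949}}{79} \approx 8.3674$)
$D - b = 38404 - \frac{\sqrt{436949}}{79}$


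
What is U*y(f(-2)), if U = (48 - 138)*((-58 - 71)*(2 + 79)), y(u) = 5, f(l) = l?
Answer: 4702050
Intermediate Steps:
U = 940410 (U = -(-11610)*81 = -90*(-10449) = 940410)
U*y(f(-2)) = 940410*5 = 4702050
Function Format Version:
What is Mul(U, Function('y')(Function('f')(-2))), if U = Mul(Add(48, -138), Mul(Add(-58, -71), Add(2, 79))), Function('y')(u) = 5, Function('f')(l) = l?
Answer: 4702050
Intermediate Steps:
U = 940410 (U = Mul(-90, Mul(-129, 81)) = Mul(-90, -10449) = 940410)
Mul(U, Function('y')(Function('f')(-2))) = Mul(940410, 5) = 4702050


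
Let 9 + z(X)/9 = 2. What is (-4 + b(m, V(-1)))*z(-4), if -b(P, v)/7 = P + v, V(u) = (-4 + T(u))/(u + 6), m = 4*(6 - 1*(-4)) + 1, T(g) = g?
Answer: 17892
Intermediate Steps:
z(X) = -63 (z(X) = -81 + 9*2 = -81 + 18 = -63)
m = 41 (m = 4*(6 + 4) + 1 = 4*10 + 1 = 40 + 1 = 41)
V(u) = (-4 + u)/(6 + u) (V(u) = (-4 + u)/(u + 6) = (-4 + u)/(6 + u))
b(P, v) = -7*P - 7*v (b(P, v) = -7*(P + v) = -7*P - 7*v)
(-4 + b(m, V(-1)))*z(-4) = (-4 + (-7*41 - 7*(-4 - 1)/(6 - 1)))*(-63) = (-4 + (-287 - 7*(-5)/5))*(-63) = (-4 + (-287 - 7*(-1)))*(-63) = (-4 + (-287 + 7))*(-63) = (-4 - 280)*(-63) = -284*(-63) = 17892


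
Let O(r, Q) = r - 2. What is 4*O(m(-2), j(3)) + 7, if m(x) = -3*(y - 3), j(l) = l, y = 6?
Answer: -37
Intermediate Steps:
m(x) = -9 (m(x) = -3*(6 - 3) = -3*3 = -9)
O(r, Q) = -2 + r
4*O(m(-2), j(3)) + 7 = 4*(-2 - 9) + 7 = 4*(-11) + 7 = -44 + 7 = -37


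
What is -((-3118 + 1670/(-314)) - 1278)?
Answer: 691007/157 ≈ 4401.3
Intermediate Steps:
-((-3118 + 1670/(-314)) - 1278) = -((-3118 + 1670*(-1/314)) - 1278) = -((-3118 - 835/157) - 1278) = -(-490361/157 - 1278) = -1*(-691007/157) = 691007/157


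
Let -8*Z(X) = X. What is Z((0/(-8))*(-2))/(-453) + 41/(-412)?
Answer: -41/412 ≈ -0.099515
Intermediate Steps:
Z(X) = -X/8
Z((0/(-8))*(-2))/(-453) + 41/(-412) = -0/(-8)*(-2)/8/(-453) + 41/(-412) = -0*(-⅛)*(-2)/8*(-1/453) + 41*(-1/412) = -0*(-2)*(-1/453) - 41/412 = -⅛*0*(-1/453) - 41/412 = 0*(-1/453) - 41/412 = 0 - 41/412 = -41/412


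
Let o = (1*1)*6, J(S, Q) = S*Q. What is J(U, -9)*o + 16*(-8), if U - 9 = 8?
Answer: -1046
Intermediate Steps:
U = 17 (U = 9 + 8 = 17)
J(S, Q) = Q*S
o = 6 (o = 1*6 = 6)
J(U, -9)*o + 16*(-8) = -9*17*6 + 16*(-8) = -153*6 - 128 = -918 - 128 = -1046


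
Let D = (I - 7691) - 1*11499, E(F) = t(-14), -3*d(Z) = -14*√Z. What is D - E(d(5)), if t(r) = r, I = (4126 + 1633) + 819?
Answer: -12598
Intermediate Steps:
I = 6578 (I = 5759 + 819 = 6578)
d(Z) = 14*√Z/3 (d(Z) = -(-14)*√Z/3 = 14*√Z/3)
E(F) = -14
D = -12612 (D = (6578 - 7691) - 1*11499 = -1113 - 11499 = -12612)
D - E(d(5)) = -12612 - 1*(-14) = -12612 + 14 = -12598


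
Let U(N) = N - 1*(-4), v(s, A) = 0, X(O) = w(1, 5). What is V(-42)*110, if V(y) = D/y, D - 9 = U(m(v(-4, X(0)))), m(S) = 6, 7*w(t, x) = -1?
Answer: -1045/21 ≈ -49.762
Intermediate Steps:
w(t, x) = -⅐ (w(t, x) = (⅐)*(-1) = -⅐)
X(O) = -⅐
U(N) = 4 + N (U(N) = N + 4 = 4 + N)
D = 19 (D = 9 + (4 + 6) = 9 + 10 = 19)
V(y) = 19/y
V(-42)*110 = (19/(-42))*110 = (19*(-1/42))*110 = -19/42*110 = -1045/21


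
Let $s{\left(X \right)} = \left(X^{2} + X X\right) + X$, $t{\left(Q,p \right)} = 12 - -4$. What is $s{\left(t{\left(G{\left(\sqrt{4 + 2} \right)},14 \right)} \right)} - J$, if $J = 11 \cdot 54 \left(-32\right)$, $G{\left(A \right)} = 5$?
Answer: $19536$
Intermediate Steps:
$t{\left(Q,p \right)} = 16$ ($t{\left(Q,p \right)} = 12 + 4 = 16$)
$J = -19008$ ($J = 594 \left(-32\right) = -19008$)
$s{\left(X \right)} = X + 2 X^{2}$ ($s{\left(X \right)} = \left(X^{2} + X^{2}\right) + X = 2 X^{2} + X = X + 2 X^{2}$)
$s{\left(t{\left(G{\left(\sqrt{4 + 2} \right)},14 \right)} \right)} - J = 16 \left(1 + 2 \cdot 16\right) - -19008 = 16 \left(1 + 32\right) + 19008 = 16 \cdot 33 + 19008 = 528 + 19008 = 19536$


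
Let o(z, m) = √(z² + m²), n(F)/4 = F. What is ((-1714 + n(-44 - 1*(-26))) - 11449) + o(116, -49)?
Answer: -13235 + √15857 ≈ -13109.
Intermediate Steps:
n(F) = 4*F
o(z, m) = √(m² + z²)
((-1714 + n(-44 - 1*(-26))) - 11449) + o(116, -49) = ((-1714 + 4*(-44 - 1*(-26))) - 11449) + √((-49)² + 116²) = ((-1714 + 4*(-44 + 26)) - 11449) + √(2401 + 13456) = ((-1714 + 4*(-18)) - 11449) + √15857 = ((-1714 - 72) - 11449) + √15857 = (-1786 - 11449) + √15857 = -13235 + √15857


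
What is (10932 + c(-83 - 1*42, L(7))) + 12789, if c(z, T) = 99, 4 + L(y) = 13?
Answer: 23820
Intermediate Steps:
L(y) = 9 (L(y) = -4 + 13 = 9)
(10932 + c(-83 - 1*42, L(7))) + 12789 = (10932 + 99) + 12789 = 11031 + 12789 = 23820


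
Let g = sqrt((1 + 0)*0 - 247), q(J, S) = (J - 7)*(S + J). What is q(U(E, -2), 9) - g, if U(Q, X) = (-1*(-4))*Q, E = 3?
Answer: 105 - I*sqrt(247) ≈ 105.0 - 15.716*I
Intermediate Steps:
U(Q, X) = 4*Q
q(J, S) = (-7 + J)*(J + S)
g = I*sqrt(247) (g = sqrt(1*0 - 247) = sqrt(0 - 247) = sqrt(-247) = I*sqrt(247) ≈ 15.716*I)
q(U(E, -2), 9) - g = ((4*3)**2 - 28*3 - 7*9 + (4*3)*9) - I*sqrt(247) = (12**2 - 7*12 - 63 + 12*9) - I*sqrt(247) = (144 - 84 - 63 + 108) - I*sqrt(247) = 105 - I*sqrt(247)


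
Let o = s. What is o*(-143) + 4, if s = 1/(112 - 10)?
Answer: 265/102 ≈ 2.5980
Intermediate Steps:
s = 1/102 ≈ 0.0098039
o = 1/102 ≈ 0.0098039
o*(-143) + 4 = (1/102)*(-143) + 4 = -143/102 + 4 = 265/102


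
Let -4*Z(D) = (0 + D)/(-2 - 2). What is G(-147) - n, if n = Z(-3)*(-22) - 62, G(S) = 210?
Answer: 2143/8 ≈ 267.88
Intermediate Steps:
Z(D) = D/16 (Z(D) = -(0 + D)/(4*(-2 - 2)) = -D/(4*(-4)) = -D*(-1)/(4*4) = -(-1)*D/16 = D/16)
n = -463/8 (n = ((1/16)*(-3))*(-22) - 62 = -3/16*(-22) - 62 = 33/8 - 62 = -463/8 ≈ -57.875)
G(-147) - n = 210 - 1*(-463/8) = 210 + 463/8 = 2143/8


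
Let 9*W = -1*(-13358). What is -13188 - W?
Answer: -132050/9 ≈ -14672.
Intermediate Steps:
W = 13358/9 (W = (-1*(-13358))/9 = (1/9)*13358 = 13358/9 ≈ 1484.2)
-13188 - W = -13188 - 1*13358/9 = -13188 - 13358/9 = -132050/9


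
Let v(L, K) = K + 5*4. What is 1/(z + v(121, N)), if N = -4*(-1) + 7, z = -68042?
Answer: -1/68011 ≈ -1.4704e-5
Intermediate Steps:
N = 11 (N = 4 + 7 = 11)
v(L, K) = 20 + K (v(L, K) = K + 20 = 20 + K)
1/(z + v(121, N)) = 1/(-68042 + (20 + 11)) = 1/(-68042 + 31) = 1/(-68011) = -1/68011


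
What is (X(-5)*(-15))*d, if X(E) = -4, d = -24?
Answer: -1440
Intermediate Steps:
(X(-5)*(-15))*d = -4*(-15)*(-24) = 60*(-24) = -1440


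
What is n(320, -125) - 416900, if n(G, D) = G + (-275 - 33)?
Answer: -416888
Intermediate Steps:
n(G, D) = -308 + G (n(G, D) = G - 308 = -308 + G)
n(320, -125) - 416900 = (-308 + 320) - 416900 = 12 - 416900 = -416888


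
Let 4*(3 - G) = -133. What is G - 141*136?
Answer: -76559/4 ≈ -19140.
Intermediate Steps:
G = 145/4 (G = 3 - ¼*(-133) = 3 + 133/4 = 145/4 ≈ 36.250)
G - 141*136 = 145/4 - 141*136 = 145/4 - 19176 = -76559/4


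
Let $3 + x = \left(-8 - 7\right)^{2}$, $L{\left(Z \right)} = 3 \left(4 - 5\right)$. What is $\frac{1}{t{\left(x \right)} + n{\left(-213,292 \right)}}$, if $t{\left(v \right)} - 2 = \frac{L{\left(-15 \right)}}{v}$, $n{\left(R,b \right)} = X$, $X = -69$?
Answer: $- \frac{74}{4959} \approx -0.014922$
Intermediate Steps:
$n{\left(R,b \right)} = -69$
$L{\left(Z \right)} = -3$ ($L{\left(Z \right)} = 3 \left(-1\right) = -3$)
$x = 222$ ($x = -3 + \left(-8 - 7\right)^{2} = -3 + \left(-15\right)^{2} = -3 + 225 = 222$)
$t{\left(v \right)} = 2 - \frac{3}{v}$
$\frac{1}{t{\left(x \right)} + n{\left(-213,292 \right)}} = \frac{1}{\left(2 - \frac{3}{222}\right) - 69} = \frac{1}{\left(2 - \frac{1}{74}\right) - 69} = \frac{1}{\frac{147}{74} - 69} = \frac{1}{- \frac{4959}{74}} = - \frac{74}{4959}$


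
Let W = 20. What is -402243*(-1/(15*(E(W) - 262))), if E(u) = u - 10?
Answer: -134081/1260 ≈ -106.41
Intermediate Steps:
E(u) = -10 + u
-402243*(-1/(15*(E(W) - 262))) = -402243*(-1/(15*((-10 + 20) - 262))) = -402243*(-1/(15*(10 - 262))) = -402243/((-252*(-15))) = -402243/3780 = -402243*1/3780 = -134081/1260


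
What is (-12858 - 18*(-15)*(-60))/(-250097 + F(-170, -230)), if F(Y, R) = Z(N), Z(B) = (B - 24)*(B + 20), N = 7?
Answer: 14529/125278 ≈ 0.11597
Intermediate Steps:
Z(B) = (-24 + B)*(20 + B)
F(Y, R) = -459 (F(Y, R) = -480 + 7² - 4*7 = -480 + 49 - 28 = -459)
(-12858 - 18*(-15)*(-60))/(-250097 + F(-170, -230)) = (-12858 - 18*(-15)*(-60))/(-250097 - 459) = (-12858 + 270*(-60))/(-250556) = (-12858 - 16200)*(-1/250556) = -29058*(-1/250556) = 14529/125278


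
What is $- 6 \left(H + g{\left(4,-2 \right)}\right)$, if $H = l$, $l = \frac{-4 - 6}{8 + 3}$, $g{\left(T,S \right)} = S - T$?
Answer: $\frac{456}{11} \approx 41.455$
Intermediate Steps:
$l = - \frac{10}{11} \approx -0.90909$
$H = - \frac{10}{11} \approx -0.90909$
$- 6 \left(H + g{\left(4,-2 \right)}\right) = - 6 \left(- \frac{10}{11} - 6\right) = \left(-6\right) \left(- \frac{76}{11}\right) = \frac{456}{11}$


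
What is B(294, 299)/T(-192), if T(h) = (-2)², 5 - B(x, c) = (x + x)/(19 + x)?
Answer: 977/1252 ≈ 0.78035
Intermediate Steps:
B(x, c) = 5 - 2*x/(19 + x) (B(x, c) = 5 - (x + x)/(19 + x) = 5 - 2*x/(19 + x))
T(h) = 4
B(294, 299)/T(-192) = ((95 + 3*294)/(19 + 294))/4 = ((95 + 882)/313)*(¼) = ((1/313)*977)*(¼) = (977/313)*(¼) = 977/1252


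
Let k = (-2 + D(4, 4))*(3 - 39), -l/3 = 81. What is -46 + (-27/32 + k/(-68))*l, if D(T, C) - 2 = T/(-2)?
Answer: 226481/544 ≈ 416.33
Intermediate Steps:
l = -243 (l = -3*81 = -243)
D(T, C) = 2 - T/2 (D(T, C) = 2 + T/(-2) = 2 + T*(-½) = 2 - T/2)
k = 72 (k = (-2 + (2 - ½*4))*(3 - 39) = (-2 + (2 - 2))*(-36) = (-2 + 0)*(-36) = -2*(-36) = 72)
-46 + (-27/32 + k/(-68))*l = -46 + (-27/32 + 72/(-68))*(-243) = -46 + (-27*1/32 + 72*(-1/68))*(-243) = -46 + (-27/32 - 18/17)*(-243) = -46 - 1035/544*(-243) = -46 + 251505/544 = 226481/544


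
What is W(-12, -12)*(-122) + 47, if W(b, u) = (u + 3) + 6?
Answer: 413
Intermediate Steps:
W(b, u) = 9 + u (W(b, u) = (3 + u) + 6 = 9 + u)
W(-12, -12)*(-122) + 47 = (9 - 12)*(-122) + 47 = -3*(-122) + 47 = 366 + 47 = 413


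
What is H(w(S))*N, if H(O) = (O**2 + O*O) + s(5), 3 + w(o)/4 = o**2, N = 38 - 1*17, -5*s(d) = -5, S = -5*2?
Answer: 6322869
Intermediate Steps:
S = -10
s(d) = 1 (s(d) = -1/5*(-5) = 1)
N = 21 (N = 38 - 17 = 21)
w(o) = -12 + 4*o**2
H(O) = 1 + 2*O**2 (H(O) = (O**2 + O*O) + 1 = (O**2 + O**2) + 1 = 2*O**2 + 1 = 1 + 2*O**2)
H(w(S))*N = (1 + 2*(-12 + 4*(-10)**2)**2)*21 = (1 + 2*(-12 + 4*100)**2)*21 = (1 + 2*(-12 + 400)**2)*21 = (1 + 2*388**2)*21 = (1 + 2*150544)*21 = (1 + 301088)*21 = 301089*21 = 6322869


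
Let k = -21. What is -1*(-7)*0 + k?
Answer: -21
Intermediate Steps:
-1*(-7)*0 + k = -1*(-7)*0 - 21 = 7*0 - 21 = 0 - 21 = -21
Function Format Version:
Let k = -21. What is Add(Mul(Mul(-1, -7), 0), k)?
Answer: -21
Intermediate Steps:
Add(Mul(Mul(-1, -7), 0), k) = Add(Mul(Mul(-1, -7), 0), -21) = Add(Mul(7, 0), -21) = Add(0, -21) = -21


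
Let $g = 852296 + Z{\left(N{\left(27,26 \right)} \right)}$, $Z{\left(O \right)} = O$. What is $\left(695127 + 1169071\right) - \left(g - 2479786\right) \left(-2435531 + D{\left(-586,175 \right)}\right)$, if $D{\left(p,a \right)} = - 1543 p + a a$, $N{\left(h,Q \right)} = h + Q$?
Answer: $-2442305861198$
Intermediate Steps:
$N{\left(h,Q \right)} = Q + h$
$D{\left(p,a \right)} = a^{2} - 1543 p$ ($D{\left(p,a \right)} = - 1543 p + a^{2} = a^{2} - 1543 p$)
$g = 852349$ ($g = 852296 + \left(26 + 27\right) = 852296 + 53 = 852349$)
$\left(695127 + 1169071\right) - \left(g - 2479786\right) \left(-2435531 + D{\left(-586,175 \right)}\right) = \left(695127 + 1169071\right) - \left(852349 - 2479786\right) \left(-2435531 + \left(175^{2} - -904198\right)\right) = 1864198 - - 1627437 \left(-2435531 + \left(30625 + 904198\right)\right) = 1864198 - - 1627437 \left(-2435531 + 934823\right) = 1864198 - \left(-1627437\right) \left(-1500708\right) = 1864198 - 2442307725396 = -2442305861198$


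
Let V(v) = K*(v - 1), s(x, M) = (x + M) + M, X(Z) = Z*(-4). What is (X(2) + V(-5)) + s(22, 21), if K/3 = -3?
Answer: 110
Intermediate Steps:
K = -9 (K = 3*(-3) = -9)
X(Z) = -4*Z
s(x, M) = x + 2*M (s(x, M) = (M + x) + M = x + 2*M)
V(v) = 9 - 9*v (V(v) = -9*(v - 1) = -9*(-1 + v) = 9 - 9*v)
(X(2) + V(-5)) + s(22, 21) = (-4*2 + (9 - 9*(-5))) + (22 + 2*21) = (-8 + (9 + 45)) + (22 + 42) = (-8 + 54) + 64 = 46 + 64 = 110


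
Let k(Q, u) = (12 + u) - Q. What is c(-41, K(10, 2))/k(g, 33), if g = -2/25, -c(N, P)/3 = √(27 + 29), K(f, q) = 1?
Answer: -150*√14/1127 ≈ -0.49800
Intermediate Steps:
c(N, P) = -6*√14 (c(N, P) = -3*√(27 + 29) = -6*√14)
g = -2/25 (g = -2*1/25 = -2/25 ≈ -0.080000)
k(Q, u) = 12 + u - Q
c(-41, K(10, 2))/k(g, 33) = (-6*√14)/(12 + 33 - 1*(-2/25)) = (-6*√14)/(12 + 33 + 2/25) = (-6*√14)/(1127/25) = -6*√14*(25/1127) = -150*√14/1127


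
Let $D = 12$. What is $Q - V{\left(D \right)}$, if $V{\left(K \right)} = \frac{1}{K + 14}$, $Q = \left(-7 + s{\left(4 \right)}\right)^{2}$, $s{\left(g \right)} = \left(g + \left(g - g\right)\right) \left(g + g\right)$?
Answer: $\frac{16249}{26} \approx 624.96$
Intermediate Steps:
$s{\left(g \right)} = 2 g^{2}$ ($s{\left(g \right)} = \left(g + 0\right) 2 g = g 2 g = 2 g^{2}$)
$Q = 625$ ($Q = \left(-7 + 2 \cdot 4^{2}\right)^{2} = \left(-7 + 2 \cdot 16\right)^{2} = \left(-7 + 32\right)^{2} = 25^{2} = 625$)
$V{\left(K \right)} = \frac{1}{14 + K}$
$Q - V{\left(D \right)} = 625 - \frac{1}{14 + 12} = 625 - \frac{1}{26} = \frac{16249}{26}$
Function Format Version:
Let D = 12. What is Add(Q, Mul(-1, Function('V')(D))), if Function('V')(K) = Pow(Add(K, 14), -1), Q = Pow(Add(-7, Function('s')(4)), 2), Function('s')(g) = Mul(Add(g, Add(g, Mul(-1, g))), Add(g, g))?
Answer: Rational(16249, 26) ≈ 624.96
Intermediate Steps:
Function('s')(g) = Mul(2, Pow(g, 2)) (Function('s')(g) = Mul(Add(g, 0), Mul(2, g)) = Mul(g, Mul(2, g)) = Mul(2, Pow(g, 2)))
Q = 625 (Q = Pow(Add(-7, Mul(2, Pow(4, 2))), 2) = Pow(Add(-7, Mul(2, 16)), 2) = Pow(Add(-7, 32), 2) = Pow(25, 2) = 625)
Function('V')(K) = Pow(Add(14, K), -1)
Add(Q, Mul(-1, Function('V')(D))) = Add(625, Mul(-1, Pow(Add(14, 12), -1))) = Add(625, Mul(-1, Pow(26, -1))) = Add(625, Mul(-1, Rational(1, 26))) = Add(625, Rational(-1, 26)) = Rational(16249, 26)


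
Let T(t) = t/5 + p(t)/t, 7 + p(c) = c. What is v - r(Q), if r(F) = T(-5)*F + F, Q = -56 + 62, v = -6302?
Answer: -31582/5 ≈ -6316.4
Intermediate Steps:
p(c) = -7 + c
Q = 6
T(t) = t/5 + (-7 + t)/t
r(F) = 12*F/5 (r(F) = (1 - 7/(-5) + (⅕)*(-5))*F + F = (1 - 7*(-⅕) - 1)*F + F = (1 + 7/5 - 1)*F + F = 7*F/5 + F = 12*F/5)
v - r(Q) = -6302 - 12*6/5 = -6302 - 1*72/5 = -6302 - 72/5 = -31582/5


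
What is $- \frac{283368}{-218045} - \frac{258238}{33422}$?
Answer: $- \frac{23418389707}{3643749995} \approx -6.427$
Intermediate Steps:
$- \frac{283368}{-218045} - \frac{258238}{33422} = \left(-283368\right) \left(- \frac{1}{218045}\right) - \frac{129119}{16711} = \frac{283368}{218045} - \frac{129119}{16711} = - \frac{23418389707}{3643749995}$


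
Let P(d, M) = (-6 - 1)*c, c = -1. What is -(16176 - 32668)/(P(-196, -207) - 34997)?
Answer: -8246/17495 ≈ -0.47133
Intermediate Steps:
P(d, M) = 7 (P(d, M) = (-6 - 1)*(-1) = -7*(-1) = 7)
-(16176 - 32668)/(P(-196, -207) - 34997) = -(16176 - 32668)/(7 - 34997) = -(-16492)/(-34990) = -(-16492)*(-1)/34990 = -1*8246/17495 = -8246/17495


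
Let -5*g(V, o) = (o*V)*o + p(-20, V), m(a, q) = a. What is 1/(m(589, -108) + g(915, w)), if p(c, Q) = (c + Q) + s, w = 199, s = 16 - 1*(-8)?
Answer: -5/36232889 ≈ -1.3800e-7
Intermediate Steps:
s = 24 (s = 16 + 8 = 24)
p(c, Q) = 24 + Q + c (p(c, Q) = (c + Q) + 24 = (Q + c) + 24 = 24 + Q + c)
g(V, o) = -⅘ - V/5 - V*o²/5 (g(V, o) = -((o*V)*o + (24 + V - 20))/5 = -((V*o)*o + (4 + V))/5 = -(V*o² + (4 + V))/5 = -(4 + V + V*o²)/5 = -⅘ - V/5 - V*o²/5)
1/(m(589, -108) + g(915, w)) = 1/(589 + (-⅘ - ⅕*915 - ⅕*915*199²)) = 1/(589 + (-⅘ - 183 - ⅕*915*39601)) = 1/(589 + (-⅘ - 183 - 7246983)) = 1/(589 - 36235834/5) = 1/(-36232889/5) = -5/36232889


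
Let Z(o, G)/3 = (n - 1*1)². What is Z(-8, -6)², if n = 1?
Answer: 0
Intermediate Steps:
Z(o, G) = 0 (Z(o, G) = 3*(1 - 1*1)² = 3*(1 - 1)² = 3*0² = 3*0 = 0)
Z(-8, -6)² = 0² = 0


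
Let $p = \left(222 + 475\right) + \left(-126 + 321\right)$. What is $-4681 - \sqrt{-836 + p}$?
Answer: $-4681 - 2 \sqrt{14} \approx -4688.5$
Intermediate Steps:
$p = 892$ ($p = 697 + 195 = 892$)
$-4681 - \sqrt{-836 + p} = -4681 - \sqrt{-836 + 892} = -4681 - \sqrt{56} = -4681 - 2 \sqrt{14}$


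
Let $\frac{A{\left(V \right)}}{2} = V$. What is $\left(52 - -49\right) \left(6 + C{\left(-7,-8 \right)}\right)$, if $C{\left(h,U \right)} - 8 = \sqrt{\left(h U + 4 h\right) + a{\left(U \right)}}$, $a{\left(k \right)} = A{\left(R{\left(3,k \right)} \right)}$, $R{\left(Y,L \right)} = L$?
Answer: $1414 + 202 \sqrt{3} \approx 1763.9$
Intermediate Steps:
$A{\left(V \right)} = 2 V$
$a{\left(k \right)} = 2 k$
$C{\left(h,U \right)} = 8 + \sqrt{2 U + 4 h + U h}$ ($C{\left(h,U \right)} = 8 + \sqrt{\left(h U + 4 h\right) + 2 U} = 8 + \sqrt{\left(U h + 4 h\right) + 2 U} = 8 + \sqrt{\left(4 h + U h\right) + 2 U} = 8 + \sqrt{2 U + 4 h + U h}$)
$\left(52 - -49\right) \left(6 + C{\left(-7,-8 \right)}\right) = \left(52 - -49\right) \left(6 + \left(8 + \sqrt{2 \left(-8\right) + 4 \left(-7\right) - -56}\right)\right) = \left(52 + 49\right) \left(6 + \left(8 + \sqrt{-16 - 28 + 56}\right)\right) = 101 \left(6 + \left(8 + \sqrt{12}\right)\right) = 101 \left(6 + \left(8 + 2 \sqrt{3}\right)\right) = 101 \left(14 + 2 \sqrt{3}\right) = 1414 + 202 \sqrt{3}$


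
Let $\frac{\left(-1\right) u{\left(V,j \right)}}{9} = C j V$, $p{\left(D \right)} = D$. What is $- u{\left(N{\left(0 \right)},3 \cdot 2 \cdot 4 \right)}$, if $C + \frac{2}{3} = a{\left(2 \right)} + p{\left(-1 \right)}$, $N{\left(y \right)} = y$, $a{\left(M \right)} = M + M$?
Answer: $0$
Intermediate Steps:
$a{\left(M \right)} = 2 M$
$C = \frac{7}{3}$ ($C = - \frac{2}{3} + \left(2 \cdot 2 - 1\right) = - \frac{2}{3} + \left(4 - 1\right) = - \frac{2}{3} + 3 = \frac{7}{3} \approx 2.3333$)
$u{\left(V,j \right)} = - 21 V j$ ($u{\left(V,j \right)} = - 9 \frac{7 j}{3} V = - 9 \frac{7 V j}{3} = - 21 V j$)
$- u{\left(N{\left(0 \right)},3 \cdot 2 \cdot 4 \right)} = - \left(-21\right) 0 \cdot 3 \cdot 2 \cdot 4 = - \left(-21\right) 0 \cdot 6 \cdot 4 = - \left(-21\right) 0 \cdot 24 = \left(-1\right) 0 = 0$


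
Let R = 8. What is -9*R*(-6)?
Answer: 432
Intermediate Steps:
-9*R*(-6) = -9*8*(-6) = -72*(-6) = 432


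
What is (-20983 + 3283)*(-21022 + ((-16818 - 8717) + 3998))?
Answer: 753294300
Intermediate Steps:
(-20983 + 3283)*(-21022 + ((-16818 - 8717) + 3998)) = -17700*(-21022 + (-25535 + 3998)) = -17700*(-21022 - 21537) = -17700*(-42559) = 753294300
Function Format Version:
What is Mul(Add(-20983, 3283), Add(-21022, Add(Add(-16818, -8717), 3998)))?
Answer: 753294300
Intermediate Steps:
Mul(Add(-20983, 3283), Add(-21022, Add(Add(-16818, -8717), 3998))) = Mul(-17700, Add(-21022, Add(-25535, 3998))) = Mul(-17700, Add(-21022, -21537)) = Mul(-17700, -42559) = 753294300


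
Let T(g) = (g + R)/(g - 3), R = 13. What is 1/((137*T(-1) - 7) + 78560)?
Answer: 1/78142 ≈ 1.2797e-5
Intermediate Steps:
T(g) = (13 + g)/(-3 + g) (T(g) = (g + 13)/(g - 3) = (13 + g)/(-3 + g))
1/((137*T(-1) - 7) + 78560) = 1/((137*((13 - 1)/(-3 - 1)) - 7) + 78560) = 1/((137*(12/(-4)) - 7) + 78560) = 1/((137*(-1/4*12) - 7) + 78560) = 1/((137*(-3) - 7) + 78560) = 1/((-411 - 7) + 78560) = 1/(-418 + 78560) = 1/78142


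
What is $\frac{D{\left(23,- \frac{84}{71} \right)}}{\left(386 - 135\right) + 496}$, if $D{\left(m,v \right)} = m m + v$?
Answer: $\frac{37475}{53037} \approx 0.70658$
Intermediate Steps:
$D{\left(m,v \right)} = v + m^{2}$ ($D{\left(m,v \right)} = m^{2} + v = v + m^{2}$)
$\frac{D{\left(23,- \frac{84}{71} \right)}}{\left(386 - 135\right) + 496} = \frac{- \frac{84}{71} + 23^{2}}{\left(386 - 135\right) + 496} = \frac{\left(-84\right) \frac{1}{71} + 529}{251 + 496} = \frac{- \frac{84}{71} + 529}{747} = \frac{37475}{71} \cdot \frac{1}{747} = \frac{37475}{53037}$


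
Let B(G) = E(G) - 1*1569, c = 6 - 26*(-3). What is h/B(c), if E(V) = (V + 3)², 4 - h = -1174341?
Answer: 234869/1200 ≈ 195.72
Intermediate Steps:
h = 1174345 (h = 4 - 1*(-1174341) = 4 + 1174341 = 1174345)
E(V) = (3 + V)²
c = 84 (c = 6 + 78 = 84)
B(G) = -1569 + (3 + G)² (B(G) = (3 + G)² - 1*1569 = (3 + G)² - 1569 = -1569 + (3 + G)²)
h/B(c) = 1174345/(-1569 + (3 + 84)²) = 1174345/(-1569 + 87²) = 1174345/(-1569 + 7569) = 1174345/6000 = 1174345*(1/6000) = 234869/1200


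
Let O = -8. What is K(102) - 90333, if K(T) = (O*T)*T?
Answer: -173565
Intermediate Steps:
K(T) = -8*T² (K(T) = (-8*T)*T = -8*T²)
K(102) - 90333 = -8*102² - 90333 = -8*10404 - 90333 = -83232 - 90333 = -173565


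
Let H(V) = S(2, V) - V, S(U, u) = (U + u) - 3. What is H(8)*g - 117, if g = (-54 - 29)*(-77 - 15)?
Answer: -7753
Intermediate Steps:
S(U, u) = -3 + U + u
H(V) = -1 (H(V) = (-3 + 2 + V) - V = (-1 + V) - V = -1)
g = 7636 (g = -83*(-92) = 7636)
H(8)*g - 117 = -1*7636 - 117 = -7636 - 117 = -7753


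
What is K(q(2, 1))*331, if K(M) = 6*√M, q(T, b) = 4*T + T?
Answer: 1986*√10 ≈ 6280.3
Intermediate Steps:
q(T, b) = 5*T
K(q(2, 1))*331 = (6*√(5*2))*331 = (6*√10)*331 = 1986*√10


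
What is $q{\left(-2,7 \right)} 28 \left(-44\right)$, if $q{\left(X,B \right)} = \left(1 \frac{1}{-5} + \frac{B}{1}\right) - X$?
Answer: $- \frac{54208}{5} \approx -10842.0$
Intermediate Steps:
$q{\left(X,B \right)} = - \frac{1}{5} + B - X$ ($q{\left(X,B \right)} = \left(1 \left(- \frac{1}{5}\right) + B 1\right) - X = \left(- \frac{1}{5} + B\right) - X = - \frac{1}{5} + B - X$)
$q{\left(-2,7 \right)} 28 \left(-44\right) = \left(- \frac{1}{5} + 7 - -2\right) 28 \left(-44\right) = \left(- \frac{1}{5} + 7 + 2\right) 28 \left(-44\right) = \frac{44}{5} \cdot 28 \left(-44\right) = \frac{1232}{5} \left(-44\right) = - \frac{54208}{5}$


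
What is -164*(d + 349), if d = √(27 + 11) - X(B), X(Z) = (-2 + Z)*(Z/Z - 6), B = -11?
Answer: -46576 - 164*√38 ≈ -47587.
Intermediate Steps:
X(Z) = 10 - 5*Z (X(Z) = (-2 + Z)*(1 - 6) = (-2 + Z)*(-5) = 10 - 5*Z)
d = -65 + √38 (d = √(27 + 11) - (10 - 5*(-11)) = √38 - (10 + 55) = √38 - 1*65 = √38 - 65 = -65 + √38 ≈ -58.836)
-164*(d + 349) = -164*((-65 + √38) + 349) = -164*(284 + √38) = -46576 - 164*√38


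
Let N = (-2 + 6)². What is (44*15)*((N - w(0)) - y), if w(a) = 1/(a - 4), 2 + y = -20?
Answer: 25245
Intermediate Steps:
y = -22 (y = -2 - 20 = -22)
w(a) = 1/(-4 + a)
N = 16 (N = 4² = 16)
(44*15)*((N - w(0)) - y) = (44*15)*((16 - 1/(-4 + 0)) - 1*(-22)) = 660*((16 - 1/(-4)) + 22) = 660*((16 - 1*(-¼)) + 22) = 660*((16 + ¼) + 22) = 660*(65/4 + 22) = 660*(153/4) = 25245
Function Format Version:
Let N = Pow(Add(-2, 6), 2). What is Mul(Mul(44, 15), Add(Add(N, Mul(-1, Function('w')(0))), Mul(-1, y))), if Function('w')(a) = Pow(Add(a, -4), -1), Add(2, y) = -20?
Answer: 25245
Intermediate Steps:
y = -22 (y = Add(-2, -20) = -22)
Function('w')(a) = Pow(Add(-4, a), -1)
N = 16 (N = Pow(4, 2) = 16)
Mul(Mul(44, 15), Add(Add(N, Mul(-1, Function('w')(0))), Mul(-1, y))) = Mul(Mul(44, 15), Add(Add(16, Mul(-1, Pow(Add(-4, 0), -1))), Mul(-1, -22))) = Mul(660, Add(Add(16, Mul(-1, Pow(-4, -1))), 22)) = Mul(660, Add(Add(16, Mul(-1, Rational(-1, 4))), 22)) = Mul(660, Add(Add(16, Rational(1, 4)), 22)) = Mul(660, Add(Rational(65, 4), 22)) = Mul(660, Rational(153, 4)) = 25245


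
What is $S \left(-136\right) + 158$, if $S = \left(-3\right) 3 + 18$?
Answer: $-1066$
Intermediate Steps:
$S = 9$ ($S = -9 + 18 = 9$)
$S \left(-136\right) + 158 = 9 \left(-136\right) + 158 = -1224 + 158 = -1066$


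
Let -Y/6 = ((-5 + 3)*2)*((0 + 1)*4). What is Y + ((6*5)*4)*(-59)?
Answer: -6984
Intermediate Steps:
Y = 96 (Y = -6*(-5 + 3)*2*(0 + 1)*4 = -6*(-2*2)*1*4 = -(-24)*4 = -6*(-16) = 96)
Y + ((6*5)*4)*(-59) = 96 + ((6*5)*4)*(-59) = 96 + (30*4)*(-59) = 96 + 120*(-59) = 96 - 7080 = -6984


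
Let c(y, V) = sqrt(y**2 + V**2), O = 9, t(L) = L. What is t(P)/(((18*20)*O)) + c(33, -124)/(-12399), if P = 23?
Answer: 23/3240 - sqrt(16465)/12399 ≈ -0.0032501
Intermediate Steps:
c(y, V) = sqrt(V**2 + y**2)
t(P)/(((18*20)*O)) + c(33, -124)/(-12399) = 23/(((18*20)*9)) + sqrt((-124)**2 + 33**2)/(-12399) = 23/((360*9)) + sqrt(15376 + 1089)*(-1/12399) = 23/3240 + sqrt(16465)*(-1/12399) = 23*(1/3240) - sqrt(16465)/12399 = 23/3240 - sqrt(16465)/12399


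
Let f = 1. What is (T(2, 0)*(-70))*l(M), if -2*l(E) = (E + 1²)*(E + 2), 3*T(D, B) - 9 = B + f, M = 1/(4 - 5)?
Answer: 0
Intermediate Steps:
M = -1 (M = 1/(-1) = -1)
T(D, B) = 10/3 + B/3 (T(D, B) = 3 + (B + 1)/3 = 3 + (1 + B)/3 = 3 + (⅓ + B/3) = 10/3 + B/3)
l(E) = -(1 + E)*(2 + E)/2 (l(E) = -(E + 1²)*(E + 2)/2 = -(E + 1)*(2 + E)/2 = -(1 + E)*(2 + E)/2)
(T(2, 0)*(-70))*l(M) = ((10/3 + (⅓)*0)*(-70))*(-1 - 3/2*(-1) - ½*(-1)²) = ((10/3 + 0)*(-70))*(-1 + 3/2 - ½*1) = ((10/3)*(-70))*(-1 + 3/2 - ½) = -700/3*0 = 0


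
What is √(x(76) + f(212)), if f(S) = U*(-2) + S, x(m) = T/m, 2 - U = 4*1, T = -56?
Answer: √77710/19 ≈ 14.672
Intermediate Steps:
U = -2 (U = 2 - 4 = -2)
x(m) = -56/m
f(S) = 4 + S (f(S) = -2*(-2) + S = 4 + S)
√(x(76) + f(212)) = √(-56/76 + (4 + 212)) = √(-56*1/76 + 216) = √(-14/19 + 216) = √(4090/19) = √77710/19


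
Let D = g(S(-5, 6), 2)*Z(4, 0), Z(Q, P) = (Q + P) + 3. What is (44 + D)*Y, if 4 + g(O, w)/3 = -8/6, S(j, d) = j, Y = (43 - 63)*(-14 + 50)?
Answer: 48960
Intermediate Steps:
Z(Q, P) = 3 + P + Q (Z(Q, P) = (P + Q) + 3 = 3 + P + Q)
Y = -720 (Y = -20*36 = -720)
g(O, w) = -16 (g(O, w) = -12 + 3*(-8/6) = -12 + 3*(-8*1/6) = -12 + 3*(-4/3) = -12 - 4 = -16)
D = -112 (D = -16*(3 + 0 + 4) = -16*7 = -112)
(44 + D)*Y = (44 - 112)*(-720) = -68*(-720) = 48960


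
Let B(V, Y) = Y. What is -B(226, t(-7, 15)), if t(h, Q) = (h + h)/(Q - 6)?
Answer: 14/9 ≈ 1.5556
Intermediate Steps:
t(h, Q) = 2*h/(-6 + Q) (t(h, Q) = (2*h)/(-6 + Q) = 2*h/(-6 + Q))
-B(226, t(-7, 15)) = -2*(-7)/(-6 + 15) = -2*(-7)/9 = -1*(-14/9) = 14/9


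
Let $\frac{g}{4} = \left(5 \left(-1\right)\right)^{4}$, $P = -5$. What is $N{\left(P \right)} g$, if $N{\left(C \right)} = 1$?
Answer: $2500$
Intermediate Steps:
$g = 2500$ ($g = 4 \left(5 \left(-1\right)\right)^{4} = 4 \left(-5\right)^{4} = 4 \cdot 625 = 2500$)
$N{\left(P \right)} g = 1 \cdot 2500 = 2500$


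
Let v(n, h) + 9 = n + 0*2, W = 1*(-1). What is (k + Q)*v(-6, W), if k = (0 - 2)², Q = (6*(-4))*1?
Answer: 300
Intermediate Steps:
W = -1
v(n, h) = -9 + n (v(n, h) = -9 + (n + 0*2) = -9 + (n + 0) = -9 + n)
Q = -24 (Q = -24*1 = -24)
k = 4 (k = (-2)² = 4)
(k + Q)*v(-6, W) = (4 - 24)*(-9 - 6) = -20*(-15) = 300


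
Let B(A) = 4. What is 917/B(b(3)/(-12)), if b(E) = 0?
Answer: 917/4 ≈ 229.25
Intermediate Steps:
917/B(b(3)/(-12)) = 917/4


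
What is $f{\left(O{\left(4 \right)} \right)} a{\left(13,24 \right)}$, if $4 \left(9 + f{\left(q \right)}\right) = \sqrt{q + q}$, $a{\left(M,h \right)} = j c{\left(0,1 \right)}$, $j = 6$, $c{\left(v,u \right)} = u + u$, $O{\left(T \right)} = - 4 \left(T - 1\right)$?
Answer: $-108 + 6 i \sqrt{6} \approx -108.0 + 14.697 i$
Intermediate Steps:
$O{\left(T \right)} = 4 - 4 T$ ($O{\left(T \right)} = - 4 \left(-1 + T\right) = 4 - 4 T$)
$c{\left(v,u \right)} = 2 u$
$a{\left(M,h \right)} = 12$ ($a{\left(M,h \right)} = 6 \cdot 2 \cdot 1 = 6 \cdot 2 = 12$)
$f{\left(q \right)} = -9 + \frac{\sqrt{2} \sqrt{q}}{4}$ ($f{\left(q \right)} = -9 + \frac{\sqrt{q + q}}{4} = -9 + \frac{\sqrt{2 q}}{4} = -9 + \frac{\sqrt{2} \sqrt{q}}{4}$)
$f{\left(O{\left(4 \right)} \right)} a{\left(13,24 \right)} = \left(-9 + \frac{\sqrt{2} \sqrt{4 - 16}}{4}\right) 12 = \left(-9 + \frac{\sqrt{2} \sqrt{-12}}{4}\right) 12 = \left(-9 + \frac{\sqrt{2} \cdot 2 i \sqrt{3}}{4}\right) 12 = \left(-9 + \frac{i \sqrt{6}}{2}\right) 12 = -108 + 6 i \sqrt{6}$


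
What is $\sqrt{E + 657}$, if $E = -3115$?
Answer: $i \sqrt{2458} \approx 49.578 i$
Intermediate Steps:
$\sqrt{E + 657} = \sqrt{-3115 + 657} = \sqrt{-2458} = i \sqrt{2458}$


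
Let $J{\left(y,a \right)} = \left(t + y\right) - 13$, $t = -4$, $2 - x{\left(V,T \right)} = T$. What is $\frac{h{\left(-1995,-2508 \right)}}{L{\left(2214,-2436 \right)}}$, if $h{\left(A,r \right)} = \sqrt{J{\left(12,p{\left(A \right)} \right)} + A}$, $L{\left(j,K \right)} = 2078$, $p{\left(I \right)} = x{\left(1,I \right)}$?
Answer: $\frac{10 i \sqrt{5}}{1039} \approx 0.021521 i$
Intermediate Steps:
$x{\left(V,T \right)} = 2 - T$
$p{\left(I \right)} = 2 - I$
$J{\left(y,a \right)} = -17 + y$ ($J{\left(y,a \right)} = \left(-4 + y\right) - 13 = -17 + y$)
$h{\left(A,r \right)} = \sqrt{-5 + A}$ ($h{\left(A,r \right)} = \sqrt{\left(-17 + 12\right) + A} = \sqrt{-5 + A}$)
$\frac{h{\left(-1995,-2508 \right)}}{L{\left(2214,-2436 \right)}} = \frac{\sqrt{-5 - 1995}}{2078} = \sqrt{-2000} \cdot \frac{1}{2078} = 20 i \sqrt{5} \cdot \frac{1}{2078} = \frac{10 i \sqrt{5}}{1039}$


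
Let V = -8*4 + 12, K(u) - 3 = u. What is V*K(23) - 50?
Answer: -570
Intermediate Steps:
K(u) = 3 + u
V = -20 (V = -32 + 12 = -20)
V*K(23) - 50 = -20*(3 + 23) - 50 = -20*26 - 50 = -520 - 50 = -570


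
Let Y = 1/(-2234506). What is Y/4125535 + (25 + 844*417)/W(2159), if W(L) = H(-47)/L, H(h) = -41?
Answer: -7005252491165551862011/377959841139110 ≈ -1.8534e+7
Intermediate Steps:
Y = -1/2234506 ≈ -4.4753e-7
W(L) = -41/L
Y/4125535 + (25 + 844*417)/W(2159) = -1/2234506/4125535 + (25 + 844*417)/((-41/2159)) = -1/2234506*1/4125535 + (25 + 351948)/((-41*1/2159)) = -1/9218532710710 + 351973/(-41/2159) = -1/9218532710710 + 351973*(-2159/41) = -1/9218532710710 - 759909707/41 = -7005252491165551862011/377959841139110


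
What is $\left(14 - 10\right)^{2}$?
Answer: $16$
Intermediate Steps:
$\left(14 - 10\right)^{2} = 4^{2} = 16$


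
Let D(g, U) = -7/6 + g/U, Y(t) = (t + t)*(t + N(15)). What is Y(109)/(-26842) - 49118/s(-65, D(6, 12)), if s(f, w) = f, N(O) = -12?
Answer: 658525433/872365 ≈ 754.87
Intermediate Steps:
Y(t) = 2*t*(-12 + t) (Y(t) = (t + t)*(t - 12) = (2*t)*(-12 + t) = 2*t*(-12 + t))
D(g, U) = -7/6 + g/U (D(g, U) = -7*⅙ + g/U = -7/6 + g/U)
Y(109)/(-26842) - 49118/s(-65, D(6, 12)) = (2*109*(-12 + 109))/(-26842) - 49118/(-65) = (2*109*97)*(-1/26842) - 49118*(-1/65) = 21146*(-1/26842) + 49118/65 = -10573/13421 + 49118/65 = 658525433/872365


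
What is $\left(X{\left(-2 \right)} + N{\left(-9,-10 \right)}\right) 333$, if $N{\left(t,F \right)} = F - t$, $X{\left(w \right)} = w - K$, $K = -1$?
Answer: $-666$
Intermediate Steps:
$X{\left(w \right)} = 1 + w$ ($X{\left(w \right)} = w - -1 = w + 1 = 1 + w$)
$\left(X{\left(-2 \right)} + N{\left(-9,-10 \right)}\right) 333 = \left(\left(1 - 2\right) - 1\right) 333 = \left(-1 + \left(-10 + 9\right)\right) 333 = \left(-1 - 1\right) 333 = \left(-2\right) 333 = -666$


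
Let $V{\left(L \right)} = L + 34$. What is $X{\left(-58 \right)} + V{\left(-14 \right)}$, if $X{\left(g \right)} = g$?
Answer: $-38$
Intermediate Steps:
$V{\left(L \right)} = 34 + L$
$X{\left(-58 \right)} + V{\left(-14 \right)} = -58 + \left(34 - 14\right) = -58 + 20 = -38$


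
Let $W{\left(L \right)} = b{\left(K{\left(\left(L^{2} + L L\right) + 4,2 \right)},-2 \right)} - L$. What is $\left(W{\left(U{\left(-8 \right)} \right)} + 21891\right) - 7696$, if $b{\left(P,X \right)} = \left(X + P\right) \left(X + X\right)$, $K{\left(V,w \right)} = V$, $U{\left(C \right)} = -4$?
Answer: $14063$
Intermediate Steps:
$b{\left(P,X \right)} = 2 X \left(P + X\right)$ ($b{\left(P,X \right)} = \left(P + X\right) 2 X = 2 X \left(P + X\right)$)
$W{\left(L \right)} = -8 - L - 8 L^{2}$ ($W{\left(L \right)} = 2 \left(-2\right) \left(\left(\left(L^{2} + L L\right) + 4\right) - 2\right) - L = 2 \left(-2\right) \left(\left(\left(L^{2} + L^{2}\right) + 4\right) - 2\right) - L = 2 \left(-2\right) \left(\left(2 L^{2} + 4\right) - 2\right) - L = 2 \left(-2\right) \left(\left(4 + 2 L^{2}\right) - 2\right) - L = 2 \left(-2\right) \left(2 + 2 L^{2}\right) - L = \left(-8 - 8 L^{2}\right) - L = -8 - L - 8 L^{2}$)
$\left(W{\left(U{\left(-8 \right)} \right)} + 21891\right) - 7696 = \left(\left(-8 - -4 - 8 \left(-4\right)^{2}\right) + 21891\right) - 7696 = \left(\left(-8 + 4 - 128\right) + 21891\right) - 7696 = \left(-132 + 21891\right) - 7696 = 21759 - 7696 = 14063$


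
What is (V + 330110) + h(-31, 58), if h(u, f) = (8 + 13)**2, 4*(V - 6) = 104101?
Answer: 1426329/4 ≈ 3.5658e+5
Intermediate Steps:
V = 104125/4 (V = 6 + (1/4)*104101 = 6 + 104101/4 = 104125/4 ≈ 26031.)
h(u, f) = 441 (h(u, f) = 21**2 = 441)
(V + 330110) + h(-31, 58) = (104125/4 + 330110) + 441 = 1424565/4 + 441 = 1426329/4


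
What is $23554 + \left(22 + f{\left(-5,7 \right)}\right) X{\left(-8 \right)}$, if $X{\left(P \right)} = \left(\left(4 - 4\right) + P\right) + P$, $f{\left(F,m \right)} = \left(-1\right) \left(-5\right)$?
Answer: $23122$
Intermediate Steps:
$f{\left(F,m \right)} = 5$
$X{\left(P \right)} = 2 P$ ($X{\left(P \right)} = \left(0 + P\right) + P = P + P = 2 P$)
$23554 + \left(22 + f{\left(-5,7 \right)}\right) X{\left(-8 \right)} = 23554 + \left(22 + 5\right) 2 \left(-8\right) = 23554 + 27 \left(-16\right) = 23554 - 432 = 23122$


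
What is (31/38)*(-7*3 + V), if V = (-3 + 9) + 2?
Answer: -403/38 ≈ -10.605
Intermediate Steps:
V = 8 (V = 6 + 2 = 8)
(31/38)*(-7*3 + V) = (31/38)*(-7*3 + 8) = (31*(1/38))*(-21 + 8) = (31/38)*(-13) = -403/38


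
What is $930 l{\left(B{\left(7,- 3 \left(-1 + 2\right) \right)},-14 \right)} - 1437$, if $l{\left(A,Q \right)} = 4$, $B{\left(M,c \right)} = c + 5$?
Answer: $2283$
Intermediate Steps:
$B{\left(M,c \right)} = 5 + c$
$930 l{\left(B{\left(7,- 3 \left(-1 + 2\right) \right)},-14 \right)} - 1437 = 930 \cdot 4 - 1437 = 3720 - 1437 = 2283$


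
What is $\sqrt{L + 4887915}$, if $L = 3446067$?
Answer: $3 \sqrt{925998} \approx 2886.9$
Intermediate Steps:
$\sqrt{L + 4887915} = \sqrt{3446067 + 4887915} = \sqrt{8333982} = 3 \sqrt{925998}$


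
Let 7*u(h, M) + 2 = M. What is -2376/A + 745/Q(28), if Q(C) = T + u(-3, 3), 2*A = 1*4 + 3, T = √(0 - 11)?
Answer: -505915/756 - 7301*I*√11/108 ≈ -669.2 - 224.21*I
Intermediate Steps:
T = I*√11 (T = √(-11) = I*√11 ≈ 3.3166*I)
A = 7/2 (A = (1*4 + 3)/2 = (4 + 3)/2 = (½)*7 = 7/2 ≈ 3.5000)
u(h, M) = -2/7 + M/7
Q(C) = ⅐ + I*√11 (Q(C) = I*√11 + (-2/7 + (⅐)*3) = I*√11 + (-2/7 + 3/7) = I*√11 + ⅐ = ⅐ + I*√11)
-2376/A + 745/Q(28) = -2376/7/2 + 745/(⅐ + I*√11) = -2376*2/7 + 745/(⅐ + I*√11) = -4752/7 + 745/(⅐ + I*√11)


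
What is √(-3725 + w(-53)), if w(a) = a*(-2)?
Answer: I*√3619 ≈ 60.158*I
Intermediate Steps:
w(a) = -2*a
√(-3725 + w(-53)) = √(-3725 - 2*(-53)) = √(-3725 + 106) = √(-3619) = I*√3619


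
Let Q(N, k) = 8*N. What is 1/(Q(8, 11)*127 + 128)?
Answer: 1/8256 ≈ 0.00012112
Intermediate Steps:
1/(Q(8, 11)*127 + 128) = 1/((8*8)*127 + 128) = 1/(64*127 + 128) = 1/(8128 + 128) = 1/8256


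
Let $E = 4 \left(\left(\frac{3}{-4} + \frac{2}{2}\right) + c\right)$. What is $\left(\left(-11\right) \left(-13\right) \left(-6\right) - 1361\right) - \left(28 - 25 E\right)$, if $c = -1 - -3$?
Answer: $-2022$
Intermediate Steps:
$c = 2$ ($c = -1 + 3 = 2$)
$E = 9$ ($E = 4 \left(\left(\frac{3}{-4} + \frac{2}{2}\right) + 2\right) = 4 \left(\left(3 \left(- \frac{1}{4}\right) + 2 \cdot \frac{1}{2}\right) + 2\right) = 4 \left(\left(- \frac{3}{4} + 1\right) + 2\right) = 4 \left(\frac{1}{4} + 2\right) = 4 \cdot \frac{9}{4} = 9$)
$\left(\left(-11\right) \left(-13\right) \left(-6\right) - 1361\right) - \left(28 - 25 E\right) = \left(\left(-11\right) \left(-13\right) \left(-6\right) - 1361\right) - \left(28 - 225\right) = \left(143 \left(-6\right) - 1361\right) - \left(28 - 225\right) = \left(-858 - 1361\right) - -197 = -2219 + 197 = -2022$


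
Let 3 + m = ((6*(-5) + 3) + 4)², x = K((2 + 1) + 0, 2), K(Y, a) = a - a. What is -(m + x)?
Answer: -526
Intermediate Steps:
K(Y, a) = 0
x = 0
m = 526 (m = -3 + ((6*(-5) + 3) + 4)² = -3 + ((-30 + 3) + 4)² = -3 + (-27 + 4)² = -3 + (-23)² = -3 + 529 = 526)
-(m + x) = -(526 + 0) = -1*526 = -526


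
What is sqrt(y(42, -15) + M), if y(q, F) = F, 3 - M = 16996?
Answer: 4*I*sqrt(1063) ≈ 130.41*I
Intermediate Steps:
M = -16993 (M = 3 - 1*16996 = 3 - 16996 = -16993)
sqrt(y(42, -15) + M) = sqrt(-15 - 16993) = sqrt(-17008) = 4*I*sqrt(1063)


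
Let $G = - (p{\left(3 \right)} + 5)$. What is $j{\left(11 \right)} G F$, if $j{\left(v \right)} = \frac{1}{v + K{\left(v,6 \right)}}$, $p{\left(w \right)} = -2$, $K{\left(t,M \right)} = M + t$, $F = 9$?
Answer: $- \frac{27}{28} \approx -0.96429$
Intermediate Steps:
$j{\left(v \right)} = \frac{1}{6 + 2 v}$ ($j{\left(v \right)} = \frac{1}{v + \left(6 + v\right)} = \frac{1}{6 + 2 v}$)
$G = -3$ ($G = - (-2 + 5) = \left(-1\right) 3 = -3$)
$j{\left(11 \right)} G F = \frac{1}{2 \left(3 + 11\right)} \left(-3\right) 9 = \frac{1}{2 \cdot 14} \left(-3\right) 9 = \frac{1}{2} \cdot \frac{1}{14} \left(-3\right) 9 = \frac{1}{28} \left(-3\right) 9 = \left(- \frac{3}{28}\right) 9 = - \frac{27}{28}$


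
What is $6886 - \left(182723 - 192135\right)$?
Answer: $16298$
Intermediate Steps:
$6886 - \left(182723 - 192135\right) = 6886 - -9412 = 6886 + 9412 = 16298$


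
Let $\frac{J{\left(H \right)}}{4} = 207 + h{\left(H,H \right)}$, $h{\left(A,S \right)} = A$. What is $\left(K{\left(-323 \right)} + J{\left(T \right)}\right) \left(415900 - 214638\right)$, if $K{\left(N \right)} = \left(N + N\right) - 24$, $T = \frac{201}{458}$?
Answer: $\frac{7362969008}{229} \approx 3.2153 \cdot 10^{7}$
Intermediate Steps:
$T = \frac{201}{458}$ ($T = 201 \cdot \frac{1}{458} = \frac{201}{458} \approx 0.43886$)
$J{\left(H \right)} = 828 + 4 H$ ($J{\left(H \right)} = 4 \left(207 + H\right) = 828 + 4 H$)
$K{\left(N \right)} = -24 + 2 N$ ($K{\left(N \right)} = 2 N - 24 = -24 + 2 N$)
$\left(K{\left(-323 \right)} + J{\left(T \right)}\right) \left(415900 - 214638\right) = \left(\left(-24 + 2 \left(-323\right)\right) + \left(828 + 4 \cdot \frac{201}{458}\right)\right) \left(415900 - 214638\right) = \left(\left(-24 - 646\right) + \left(828 + \frac{402}{229}\right)\right) 201262 = \left(-670 + \frac{190014}{229}\right) 201262 = \frac{36584}{229} \cdot 201262 = \frac{7362969008}{229}$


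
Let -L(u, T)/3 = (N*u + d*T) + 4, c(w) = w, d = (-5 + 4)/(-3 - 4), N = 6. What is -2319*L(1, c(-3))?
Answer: 466119/7 ≈ 66588.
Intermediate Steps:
d = ⅐ (d = -1/(-7) = -1*(-⅐) = ⅐ ≈ 0.14286)
L(u, T) = -12 - 18*u - 3*T/7 (L(u, T) = -3*((6*u + T/7) + 4) = -3*(4 + 6*u + T/7) = -12 - 18*u - 3*T/7)
-2319*L(1, c(-3)) = -2319*(-12 - 18*1 - 3/7*(-3)) = -2319*(-12 - 18 + 9/7) = -2319*(-201/7) = 466119/7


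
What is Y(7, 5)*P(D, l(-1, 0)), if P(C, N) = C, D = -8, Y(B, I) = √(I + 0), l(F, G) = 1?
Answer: -8*√5 ≈ -17.889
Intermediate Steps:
Y(B, I) = √I
Y(7, 5)*P(D, l(-1, 0)) = √5*(-8) = -8*√5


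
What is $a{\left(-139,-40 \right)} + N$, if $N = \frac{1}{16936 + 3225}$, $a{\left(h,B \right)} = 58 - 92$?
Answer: $- \frac{685473}{20161} \approx -34.0$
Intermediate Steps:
$a{\left(h,B \right)} = -34$
$N = \frac{1}{20161} \approx 4.9601 \cdot 10^{-5}$
$a{\left(-139,-40 \right)} + N = -34 + \frac{1}{20161} = - \frac{685473}{20161}$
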